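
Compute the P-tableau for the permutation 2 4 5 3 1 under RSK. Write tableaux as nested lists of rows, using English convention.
Insert 2: appended to row 1. P = [[2]].
Insert 4: appended to row 1. P = [[2, 4]].
Insert 5: appended to row 1. P = [[2, 4, 5]].
Insert 3: 3 bumps 4 from row 1; 4 starts row 2. P = [[2, 3, 5], [4]].
Insert 1: 1 bumps 2 from row 1; 2 bumps 4 from row 2; 4 starts row 3. P = [[1, 3, 5], [2], [4]].

So P = [[1, 3, 5], [2], [4]].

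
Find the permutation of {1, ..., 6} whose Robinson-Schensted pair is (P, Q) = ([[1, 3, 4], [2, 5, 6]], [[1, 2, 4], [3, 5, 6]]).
2 5 1 6 3 4

Reverse the RSK construction: for i from n down to 1, find the cell of Q containing i, remove the entry at that cell from P, and reverse-bump it up through P; the value ejected from row 1 is w(i).

Step i=6: Q has 6 at row 2, column 3; remove 6 from row 2 of P and reverse-bump: 6 enters row 1 and ejects 4. So w(6) = 4. P is now [[1, 3, 6], [2, 5]].
Step i=5: Q has 5 at row 2, column 2; remove 5 from row 2 of P and reverse-bump: 5 enters row 1 and ejects 3. So w(5) = 3. P is now [[1, 5, 6], [2]].
Step i=4: Q has 4 at row 1, column 3; remove that cell from P, ejecting 6. So w(4) = 6. P is now [[1, 5], [2]].
Step i=3: Q has 3 at row 2, column 1; remove 2 from row 2 of P and reverse-bump: 2 enters row 1 and ejects 1. So w(3) = 1. P is now [[2, 5]].
Step i=2: Q has 2 at row 1, column 2; remove that cell from P, ejecting 5. So w(2) = 5. P is now [[2]].
Step i=1: Q has 1 at row 1, column 1; remove that cell from P, ejecting 2. So w(1) = 2. P is now [].

So w = 2 5 1 6 3 4.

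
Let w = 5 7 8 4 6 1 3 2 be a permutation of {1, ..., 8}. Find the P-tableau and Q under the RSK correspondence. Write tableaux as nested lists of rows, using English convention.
P = [[1, 2, 8], [3, 6], [4, 7], [5]], Q = [[1, 2, 3], [4, 5], [6, 7], [8]]

Insert each entry of the permutation into P by Schensted row insertion, recording in Q the position of each new cell.

Insert 5: appended to row 1. P = [[5]].
Insert 7: appended to row 1. P = [[5, 7]].
Insert 8: appended to row 1. P = [[5, 7, 8]].
Insert 4: 4 bumps 5 from row 1; 5 starts row 2. P = [[4, 7, 8], [5]].
Insert 6: 6 bumps 7 from row 1; 7 appends to row 2. P = [[4, 6, 8], [5, 7]].
Insert 1: 1 bumps 4 from row 1; 4 bumps 5 from row 2; 5 starts row 3. P = [[1, 6, 8], [4, 7], [5]].
Insert 3: 3 bumps 6 from row 1; 6 bumps 7 from row 2; 7 appends to row 3. P = [[1, 3, 8], [4, 6], [5, 7]].
Insert 2: 2 bumps 3 from row 1; 3 bumps 4 from row 2; 4 bumps 5 from row 3; 5 starts row 4. P = [[1, 2, 8], [3, 6], [4, 7], [5]].

So P = [[1, 2, 8], [3, 6], [4, 7], [5]], Q = [[1, 2, 3], [4, 5], [6, 7], [8]].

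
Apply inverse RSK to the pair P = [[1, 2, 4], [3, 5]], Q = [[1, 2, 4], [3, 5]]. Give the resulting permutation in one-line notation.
Reverse the RSK construction: for i from n down to 1, find the cell of Q containing i, remove the entry at that cell from P, and reverse-bump it up through P; the value ejected from row 1 is w(i).

Step i=5: Q has 5 at row 2, column 2; remove 5 from row 2 of P and reverse-bump: 5 enters row 1 and ejects 4. So w(5) = 4. P is now [[1, 2, 5], [3]].
Step i=4: Q has 4 at row 1, column 3; remove that cell from P, ejecting 5. So w(4) = 5. P is now [[1, 2], [3]].
Step i=3: Q has 3 at row 2, column 1; remove 3 from row 2 of P and reverse-bump: 3 enters row 1 and ejects 2. So w(3) = 2. P is now [[1, 3]].
Step i=2: Q has 2 at row 1, column 2; remove that cell from P, ejecting 3. So w(2) = 3. P is now [[1]].
Step i=1: Q has 1 at row 1, column 1; remove that cell from P, ejecting 1. So w(1) = 1. P is now [].

So w = 1 3 2 5 4.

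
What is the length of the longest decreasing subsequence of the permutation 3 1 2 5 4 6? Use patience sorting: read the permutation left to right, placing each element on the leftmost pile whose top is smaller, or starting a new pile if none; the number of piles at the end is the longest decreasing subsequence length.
2

3: new pile. tops = [3]
1: new pile. tops = [3, 1]
2: onto pile 2 (replacing 1). tops = [3, 2]
5: onto pile 1 (replacing 3). tops = [5, 2]
4: onto pile 2 (replacing 2). tops = [5, 4]
6: onto pile 1 (replacing 5). tops = [6, 4]

2 piles, so the longest decreasing subsequence has length 2.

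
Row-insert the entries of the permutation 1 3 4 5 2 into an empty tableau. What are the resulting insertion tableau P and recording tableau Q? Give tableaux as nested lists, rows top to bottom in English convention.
P = [[1, 2, 4, 5], [3]], Q = [[1, 2, 3, 4], [5]]

Insert each entry of the permutation into P by Schensted row insertion, recording in Q the position of each new cell.

Insert 1: appended to row 1. P = [[1]].
Insert 3: appended to row 1. P = [[1, 3]].
Insert 4: appended to row 1. P = [[1, 3, 4]].
Insert 5: appended to row 1. P = [[1, 3, 4, 5]].
Insert 2: 2 bumps 3 from row 1; 3 starts row 2. P = [[1, 2, 4, 5], [3]].

So P = [[1, 2, 4, 5], [3]], Q = [[1, 2, 3, 4], [5]].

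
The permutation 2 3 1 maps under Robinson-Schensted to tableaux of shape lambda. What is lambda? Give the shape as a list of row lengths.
Row-insert each entry into an empty tableau.

After inserting 2: P = [[2]].
After inserting 3: P = [[2, 3]].
After inserting 1: P = [[1, 3], [2]].

The final insertion tableau P = [[1, 3], [2]] has shape [2, 1].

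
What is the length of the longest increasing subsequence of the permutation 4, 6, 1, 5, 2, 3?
3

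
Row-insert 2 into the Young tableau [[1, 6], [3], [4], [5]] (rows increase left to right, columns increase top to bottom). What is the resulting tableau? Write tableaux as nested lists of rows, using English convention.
[[1, 2], [3, 6], [4], [5]]

In row 1, 2 replaces 6 (the leftmost entry greater than 2); 6 is bumped to row 2. 6 is appended to row 2. The new tableau is [[1, 2], [3, 6], [4], [5]].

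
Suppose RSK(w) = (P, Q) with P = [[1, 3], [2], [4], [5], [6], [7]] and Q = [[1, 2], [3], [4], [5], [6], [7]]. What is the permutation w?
Reverse RSK: for i = n, n-1, ..., 1, locate i in Q, remove the corresponding corner cell from P, and reverse-bump its entry up through P; the value ejected from row 1 is w(i).

So w = 2 7 6 5 4 3 1.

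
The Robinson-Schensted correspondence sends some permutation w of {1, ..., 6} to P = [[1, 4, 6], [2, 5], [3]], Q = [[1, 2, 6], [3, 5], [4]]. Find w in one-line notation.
3 5 2 1 4 6

Reverse RSK: for i = n, n-1, ..., 1, locate i in Q, remove the corresponding corner cell from P, and reverse-bump its entry up through P; the value ejected from row 1 is w(i).

So w = 3 5 2 1 4 6.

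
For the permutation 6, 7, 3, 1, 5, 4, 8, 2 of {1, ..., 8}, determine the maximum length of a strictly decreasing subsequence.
4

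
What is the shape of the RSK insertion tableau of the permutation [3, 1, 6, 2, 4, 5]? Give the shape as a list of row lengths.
Row-insert each entry into an empty tableau.

After inserting 3: P = [[3]].
After inserting 1: P = [[1], [3]].
After inserting 6: P = [[1, 6], [3]].
After inserting 2: P = [[1, 2], [3, 6]].
After inserting 4: P = [[1, 2, 4], [3, 6]].
After inserting 5: P = [[1, 2, 4, 5], [3, 6]].

The final insertion tableau P = [[1, 2, 4, 5], [3, 6]] has shape [4, 2].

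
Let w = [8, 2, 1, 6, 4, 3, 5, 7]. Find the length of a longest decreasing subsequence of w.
4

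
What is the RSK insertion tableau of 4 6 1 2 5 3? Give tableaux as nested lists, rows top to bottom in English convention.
P = [[1, 2, 3], [4, 5], [6]]

Insert 4: appended to row 1. P = [[4]].
Insert 6: appended to row 1. P = [[4, 6]].
Insert 1: 1 bumps 4 from row 1; 4 starts row 2. P = [[1, 6], [4]].
Insert 2: 2 bumps 6 from row 1; 6 appends to row 2. P = [[1, 2], [4, 6]].
Insert 5: appended to row 1. P = [[1, 2, 5], [4, 6]].
Insert 3: 3 bumps 5 from row 1; 5 bumps 6 from row 2; 6 starts row 3. P = [[1, 2, 3], [4, 5], [6]].

So P = [[1, 2, 3], [4, 5], [6]].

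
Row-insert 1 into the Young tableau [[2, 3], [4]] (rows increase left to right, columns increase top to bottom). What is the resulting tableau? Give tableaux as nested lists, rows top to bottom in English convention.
[[1, 3], [2], [4]]

In row 1, 1 replaces 2 (the leftmost entry greater than 1); 2 is bumped to row 2. In row 2, 2 replaces 4 (the leftmost entry greater than 2); 4 is bumped to row 3. 4 starts a new row 3. The new tableau is [[1, 3], [2], [4]].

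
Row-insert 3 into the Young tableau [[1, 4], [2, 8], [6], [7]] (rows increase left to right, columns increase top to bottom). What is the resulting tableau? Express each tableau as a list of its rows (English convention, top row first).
In row 1, 3 replaces 4 (the leftmost entry greater than 3); 4 is bumped to row 2. In row 2, 4 replaces 8 (the leftmost entry greater than 4); 8 is bumped to row 3. 8 is appended to row 3. The new tableau is [[1, 3], [2, 4], [6, 8], [7]].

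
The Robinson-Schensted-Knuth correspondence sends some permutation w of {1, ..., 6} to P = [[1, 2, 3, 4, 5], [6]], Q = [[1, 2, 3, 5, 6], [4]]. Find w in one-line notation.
Reverse RSK: for i = n, n-1, ..., 1, locate i in Q, remove the corresponding corner cell from P, and reverse-bump its entry up through P; the value ejected from row 1 is w(i).

So w = 1 2 6 3 4 5.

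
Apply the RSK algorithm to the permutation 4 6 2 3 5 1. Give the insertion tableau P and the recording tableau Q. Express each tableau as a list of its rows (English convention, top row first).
P = [[1, 3, 5], [2, 6], [4]], Q = [[1, 2, 5], [3, 4], [6]]

Insert each entry of the permutation into P by Schensted row insertion, recording in Q the position of each new cell.

Insert 4: appended to row 1. P = [[4]].
Insert 6: appended to row 1. P = [[4, 6]].
Insert 2: 2 bumps 4 from row 1; 4 starts row 2. P = [[2, 6], [4]].
Insert 3: 3 bumps 6 from row 1; 6 appends to row 2. P = [[2, 3], [4, 6]].
Insert 5: appended to row 1. P = [[2, 3, 5], [4, 6]].
Insert 1: 1 bumps 2 from row 1; 2 bumps 4 from row 2; 4 starts row 3. P = [[1, 3, 5], [2, 6], [4]].

So P = [[1, 3, 5], [2, 6], [4]], Q = [[1, 2, 5], [3, 4], [6]].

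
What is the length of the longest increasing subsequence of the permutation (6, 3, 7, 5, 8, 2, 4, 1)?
3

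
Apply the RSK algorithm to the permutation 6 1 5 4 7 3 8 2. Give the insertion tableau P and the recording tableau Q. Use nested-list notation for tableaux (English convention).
P = [[1, 2, 7, 8], [3], [4], [5], [6]], Q = [[1, 3, 5, 7], [2], [4], [6], [8]]

Insert each entry of the permutation into P by Schensted row insertion, recording in Q the position of each new cell.

After inserting 6: P = [[6]].
After inserting 1: P = [[1], [6]].
After inserting 5: P = [[1, 5], [6]].
After inserting 4: P = [[1, 4], [5], [6]].
After inserting 7: P = [[1, 4, 7], [5], [6]].
After inserting 3: P = [[1, 3, 7], [4], [5], [6]].
After inserting 8: P = [[1, 3, 7, 8], [4], [5], [6]].
After inserting 2: P = [[1, 2, 7, 8], [3], [4], [5], [6]].

So P = [[1, 2, 7, 8], [3], [4], [5], [6]], Q = [[1, 3, 5, 7], [2], [4], [6], [8]].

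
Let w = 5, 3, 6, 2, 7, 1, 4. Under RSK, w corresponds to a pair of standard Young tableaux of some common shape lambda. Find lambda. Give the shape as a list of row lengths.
Row-insert each entry into an empty tableau.

After inserting 5: P = [[5]].
After inserting 3: P = [[3], [5]].
After inserting 6: P = [[3, 6], [5]].
After inserting 2: P = [[2, 6], [3], [5]].
After inserting 7: P = [[2, 6, 7], [3], [5]].
After inserting 1: P = [[1, 6, 7], [2], [3], [5]].
After inserting 4: P = [[1, 4, 7], [2, 6], [3], [5]].

The final insertion tableau P = [[1, 4, 7], [2, 6], [3], [5]] has shape [3, 2, 1, 1].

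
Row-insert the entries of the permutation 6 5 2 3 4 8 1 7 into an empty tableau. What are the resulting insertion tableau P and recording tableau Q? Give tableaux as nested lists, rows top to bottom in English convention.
Insert each entry of the permutation into P by Schensted row insertion, recording in Q the position of each new cell.

Insert 6: appended to row 1. P = [[6]], Q = [[1]].
Insert 5: 5 bumps 6 from row 1; 6 starts row 2. P = [[5], [6]], Q = [[1], [2]].
Insert 2: 2 bumps 5 from row 1; 5 bumps 6 from row 2; 6 starts row 3. P = [[2], [5], [6]], Q = [[1], [2], [3]].
Insert 3: appended to row 1. P = [[2, 3], [5], [6]], Q = [[1, 4], [2], [3]].
Insert 4: appended to row 1. P = [[2, 3, 4], [5], [6]], Q = [[1, 4, 5], [2], [3]].
Insert 8: appended to row 1. P = [[2, 3, 4, 8], [5], [6]], Q = [[1, 4, 5, 6], [2], [3]].
Insert 1: 1 bumps 2 from row 1; 2 bumps 5 from row 2; 5 bumps 6 from row 3; 6 starts row 4. P = [[1, 3, 4, 8], [2], [5], [6]], Q = [[1, 4, 5, 6], [2], [3], [7]].
Insert 7: 7 bumps 8 from row 1; 8 appends to row 2. P = [[1, 3, 4, 7], [2, 8], [5], [6]], Q = [[1, 4, 5, 6], [2, 8], [3], [7]].

So P = [[1, 3, 4, 7], [2, 8], [5], [6]], Q = [[1, 4, 5, 6], [2, 8], [3], [7]].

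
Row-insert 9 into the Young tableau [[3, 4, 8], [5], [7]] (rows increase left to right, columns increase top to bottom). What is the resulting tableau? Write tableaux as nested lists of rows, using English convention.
9 is larger than every entry of row 1, so it is appended to row 1. The new tableau is [[3, 4, 8, 9], [5], [7]].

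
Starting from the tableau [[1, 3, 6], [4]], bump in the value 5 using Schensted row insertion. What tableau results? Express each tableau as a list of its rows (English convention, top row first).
In row 1, 5 replaces 6 (the leftmost entry greater than 5); 6 is bumped to row 2. 6 is appended to row 2. The new tableau is [[1, 3, 5], [4, 6]].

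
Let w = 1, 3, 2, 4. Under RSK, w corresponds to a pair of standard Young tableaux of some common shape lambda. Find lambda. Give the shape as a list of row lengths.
Row-insert each entry into an empty tableau.

After inserting 1: P = [[1]].
After inserting 3: P = [[1, 3]].
After inserting 2: P = [[1, 2], [3]].
After inserting 4: P = [[1, 2, 4], [3]].

The final insertion tableau P = [[1, 2, 4], [3]] has shape [3, 1].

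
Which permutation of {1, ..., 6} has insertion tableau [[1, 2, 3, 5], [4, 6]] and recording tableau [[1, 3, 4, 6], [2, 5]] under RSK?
Reverse the RSK construction: for i from n down to 1, find the cell of Q containing i, remove the entry at that cell from P, and reverse-bump it up through P; the value ejected from row 1 is w(i).

Step i=6: Q has 6 at row 1, column 4; remove that cell from P, ejecting 5. So w(6) = 5. P is now [[1, 2, 3], [4, 6]].
Step i=5: Q has 5 at row 2, column 2; remove 6 from row 2 of P and reverse-bump: 6 enters row 1 and ejects 3. So w(5) = 3. P is now [[1, 2, 6], [4]].
Step i=4: Q has 4 at row 1, column 3; remove that cell from P, ejecting 6. So w(4) = 6. P is now [[1, 2], [4]].
Step i=3: Q has 3 at row 1, column 2; remove that cell from P, ejecting 2. So w(3) = 2. P is now [[1], [4]].
Step i=2: Q has 2 at row 2, column 1; remove 4 from row 2 of P and reverse-bump: 4 enters row 1 and ejects 1. So w(2) = 1. P is now [[4]].
Step i=1: Q has 1 at row 1, column 1; remove that cell from P, ejecting 4. So w(1) = 4. P is now [].

So w = 4 1 2 6 3 5.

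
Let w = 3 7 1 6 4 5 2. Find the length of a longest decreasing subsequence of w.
4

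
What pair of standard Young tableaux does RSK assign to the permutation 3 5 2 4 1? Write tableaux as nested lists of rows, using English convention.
P = [[1, 4], [2, 5], [3]], Q = [[1, 2], [3, 4], [5]]

Insert each entry of the permutation into P by Schensted row insertion, recording in Q the position of each new cell.

Insert 3: appended to row 1. P = [[3]], Q = [[1]].
Insert 5: appended to row 1. P = [[3, 5]], Q = [[1, 2]].
Insert 2: 2 bumps 3 from row 1; 3 starts row 2. P = [[2, 5], [3]], Q = [[1, 2], [3]].
Insert 4: 4 bumps 5 from row 1; 5 appends to row 2. P = [[2, 4], [3, 5]], Q = [[1, 2], [3, 4]].
Insert 1: 1 bumps 2 from row 1; 2 bumps 3 from row 2; 3 starts row 3. P = [[1, 4], [2, 5], [3]], Q = [[1, 2], [3, 4], [5]].

So P = [[1, 4], [2, 5], [3]], Q = [[1, 2], [3, 4], [5]].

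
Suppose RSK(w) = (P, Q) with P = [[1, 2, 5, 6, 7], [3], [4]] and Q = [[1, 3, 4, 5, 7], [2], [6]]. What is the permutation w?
4 1 3 5 6 2 7

Reverse the RSK construction: for i from n down to 1, find the cell of Q containing i, remove the entry at that cell from P, and reverse-bump it up through P; the value ejected from row 1 is w(i).

Step i=7: Q has 7 at row 1, column 5; remove that cell from P, ejecting 7. So w(7) = 7. P is now [[1, 2, 5, 6], [3], [4]].
Step i=6: Q has 6 at row 3, column 1; remove 4 from row 3 of P and reverse-bump: 4 enters row 2 and ejects 3; 3 enters row 1 and ejects 2. So w(6) = 2. P is now [[1, 3, 5, 6], [4]].
Step i=5: Q has 5 at row 1, column 4; remove that cell from P, ejecting 6. So w(5) = 6. P is now [[1, 3, 5], [4]].
Step i=4: Q has 4 at row 1, column 3; remove that cell from P, ejecting 5. So w(4) = 5. P is now [[1, 3], [4]].
Step i=3: Q has 3 at row 1, column 2; remove that cell from P, ejecting 3. So w(3) = 3. P is now [[1], [4]].
Step i=2: Q has 2 at row 2, column 1; remove 4 from row 2 of P and reverse-bump: 4 enters row 1 and ejects 1. So w(2) = 1. P is now [[4]].
Step i=1: Q has 1 at row 1, column 1; remove that cell from P, ejecting 4. So w(1) = 4. P is now [].

So w = 4 1 3 5 6 2 7.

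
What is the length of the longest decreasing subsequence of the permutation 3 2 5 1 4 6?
3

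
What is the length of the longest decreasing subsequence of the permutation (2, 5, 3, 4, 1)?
3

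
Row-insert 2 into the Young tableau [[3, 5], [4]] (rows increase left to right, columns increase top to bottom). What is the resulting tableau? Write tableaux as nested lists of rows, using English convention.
In row 1, 2 replaces 3 (the leftmost entry greater than 2); 3 is bumped to row 2. In row 2, 3 replaces 4 (the leftmost entry greater than 3); 4 is bumped to row 3. 4 starts a new row 3. The new tableau is [[2, 5], [3], [4]].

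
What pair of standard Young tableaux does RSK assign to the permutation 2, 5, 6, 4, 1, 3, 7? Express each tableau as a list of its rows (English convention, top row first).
P = [[1, 3, 6, 7], [2, 4], [5]], Q = [[1, 2, 3, 7], [4, 6], [5]]

Insert each entry of the permutation into P by Schensted row insertion, recording in Q the position of each new cell.

After inserting 2: P = [[2]].
After inserting 5: P = [[2, 5]].
After inserting 6: P = [[2, 5, 6]].
After inserting 4: P = [[2, 4, 6], [5]].
After inserting 1: P = [[1, 4, 6], [2], [5]].
After inserting 3: P = [[1, 3, 6], [2, 4], [5]].
After inserting 7: P = [[1, 3, 6, 7], [2, 4], [5]].

So P = [[1, 3, 6, 7], [2, 4], [5]], Q = [[1, 2, 3, 7], [4, 6], [5]].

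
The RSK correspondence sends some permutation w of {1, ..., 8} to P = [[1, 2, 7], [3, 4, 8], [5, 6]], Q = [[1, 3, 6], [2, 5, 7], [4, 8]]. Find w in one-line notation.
5 3 6 1 4 8 7 2

Reverse the RSK construction: for i from n down to 1, find the cell of Q containing i, remove the entry at that cell from P, and reverse-bump it up through P; the value ejected from row 1 is w(i).

Step i=8: Q has 8 at row 3, column 2; remove 6 from row 3 of P and reverse-bump: 6 enters row 2 and ejects 4; 4 enters row 1 and ejects 2. So w(8) = 2. P is now [[1, 4, 7], [3, 6, 8], [5]].
Step i=7: Q has 7 at row 2, column 3; remove 8 from row 2 of P and reverse-bump: 8 enters row 1 and ejects 7. So w(7) = 7. P is now [[1, 4, 8], [3, 6], [5]].
Step i=6: Q has 6 at row 1, column 3; remove that cell from P, ejecting 8. So w(6) = 8. P is now [[1, 4], [3, 6], [5]].
Step i=5: Q has 5 at row 2, column 2; remove 6 from row 2 of P and reverse-bump: 6 enters row 1 and ejects 4. So w(5) = 4. P is now [[1, 6], [3], [5]].
Step i=4: Q has 4 at row 3, column 1; remove 5 from row 3 of P and reverse-bump: 5 enters row 2 and ejects 3; 3 enters row 1 and ejects 1. So w(4) = 1. P is now [[3, 6], [5]].
Step i=3: Q has 3 at row 1, column 2; remove that cell from P, ejecting 6. So w(3) = 6. P is now [[3], [5]].
Step i=2: Q has 2 at row 2, column 1; remove 5 from row 2 of P and reverse-bump: 5 enters row 1 and ejects 3. So w(2) = 3. P is now [[5]].
Step i=1: Q has 1 at row 1, column 1; remove that cell from P, ejecting 5. So w(1) = 5. P is now [].

So w = 5 3 6 1 4 8 7 2.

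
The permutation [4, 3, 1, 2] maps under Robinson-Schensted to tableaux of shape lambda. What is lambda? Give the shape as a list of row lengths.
[2, 1, 1]

Row-insert each entry into an empty tableau.

After inserting 4: P = [[4]].
After inserting 3: P = [[3], [4]].
After inserting 1: P = [[1], [3], [4]].
After inserting 2: P = [[1, 2], [3], [4]].

The final insertion tableau P = [[1, 2], [3], [4]] has shape [2, 1, 1].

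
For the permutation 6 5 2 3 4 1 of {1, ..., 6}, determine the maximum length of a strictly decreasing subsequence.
4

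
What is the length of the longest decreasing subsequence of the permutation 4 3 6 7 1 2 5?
3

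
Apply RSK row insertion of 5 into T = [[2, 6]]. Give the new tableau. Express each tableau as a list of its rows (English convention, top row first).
In row 1, 5 replaces 6 (the leftmost entry greater than 5); 6 is bumped to row 2. 6 starts a new row 2. The new tableau is [[2, 5], [6]].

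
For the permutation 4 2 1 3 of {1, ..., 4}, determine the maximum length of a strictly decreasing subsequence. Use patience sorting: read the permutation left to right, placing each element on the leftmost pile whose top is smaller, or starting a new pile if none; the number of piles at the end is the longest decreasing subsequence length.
3

4: new pile. tops = [4]
2: new pile. tops = [4, 2]
1: new pile. tops = [4, 2, 1]
3: onto pile 2 (replacing 2). tops = [4, 3, 1]

3 piles, so the longest decreasing subsequence has length 3.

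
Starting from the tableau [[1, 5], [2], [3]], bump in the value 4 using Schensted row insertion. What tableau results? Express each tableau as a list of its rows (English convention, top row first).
In row 1, 4 replaces 5 (the leftmost entry greater than 4); 5 is bumped to row 2. 5 is appended to row 2. The new tableau is [[1, 4], [2, 5], [3]].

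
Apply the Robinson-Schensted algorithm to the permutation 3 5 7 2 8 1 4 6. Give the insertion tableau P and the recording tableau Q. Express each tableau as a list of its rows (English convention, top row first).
Insert each entry of the permutation into P by Schensted row insertion, recording in Q the position of each new cell.

Insert 3: appended to row 1. P = [[3]].
Insert 5: appended to row 1. P = [[3, 5]].
Insert 7: appended to row 1. P = [[3, 5, 7]].
Insert 2: 2 bumps 3 from row 1; 3 starts row 2. P = [[2, 5, 7], [3]].
Insert 8: appended to row 1. P = [[2, 5, 7, 8], [3]].
Insert 1: 1 bumps 2 from row 1; 2 bumps 3 from row 2; 3 starts row 3. P = [[1, 5, 7, 8], [2], [3]].
Insert 4: 4 bumps 5 from row 1; 5 appends to row 2. P = [[1, 4, 7, 8], [2, 5], [3]].
Insert 6: 6 bumps 7 from row 1; 7 appends to row 2. P = [[1, 4, 6, 8], [2, 5, 7], [3]].

So P = [[1, 4, 6, 8], [2, 5, 7], [3]], Q = [[1, 2, 3, 5], [4, 7, 8], [6]].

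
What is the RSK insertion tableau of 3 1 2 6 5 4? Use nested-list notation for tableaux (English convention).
Insert 3: appended to row 1. P = [[3]].
Insert 1: 1 bumps 3 from row 1; 3 starts row 2. P = [[1], [3]].
Insert 2: appended to row 1. P = [[1, 2], [3]].
Insert 6: appended to row 1. P = [[1, 2, 6], [3]].
Insert 5: 5 bumps 6 from row 1; 6 appends to row 2. P = [[1, 2, 5], [3, 6]].
Insert 4: 4 bumps 5 from row 1; 5 bumps 6 from row 2; 6 starts row 3. P = [[1, 2, 4], [3, 5], [6]].

So P = [[1, 2, 4], [3, 5], [6]].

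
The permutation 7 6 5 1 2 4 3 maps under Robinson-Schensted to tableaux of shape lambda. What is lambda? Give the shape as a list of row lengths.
Row-insert each entry into an empty tableau.

After inserting 7: P = [[7]].
After inserting 6: P = [[6], [7]].
After inserting 5: P = [[5], [6], [7]].
After inserting 1: P = [[1], [5], [6], [7]].
After inserting 2: P = [[1, 2], [5], [6], [7]].
After inserting 4: P = [[1, 2, 4], [5], [6], [7]].
After inserting 3: P = [[1, 2, 3], [4], [5], [6], [7]].

The final insertion tableau P = [[1, 2, 3], [4], [5], [6], [7]] has shape [3, 1, 1, 1, 1].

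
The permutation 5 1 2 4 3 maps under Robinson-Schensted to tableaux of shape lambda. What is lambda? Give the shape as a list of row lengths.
[3, 1, 1]

Row-insert each entry into an empty tableau.

After inserting 5: P = [[5]].
After inserting 1: P = [[1], [5]].
After inserting 2: P = [[1, 2], [5]].
After inserting 4: P = [[1, 2, 4], [5]].
After inserting 3: P = [[1, 2, 3], [4], [5]].

The final insertion tableau P = [[1, 2, 3], [4], [5]] has shape [3, 1, 1].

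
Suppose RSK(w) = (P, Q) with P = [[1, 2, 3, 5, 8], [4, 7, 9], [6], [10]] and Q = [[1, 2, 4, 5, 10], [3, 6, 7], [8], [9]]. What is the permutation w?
Reverse RSK: for i = n, n-1, ..., 1, locate i in Q, remove the corresponding corner cell from P, and reverse-bump its entry up through P; the value ejected from row 1 is w(i).

So w = 1 6 2 7 10 4 9 5 3 8.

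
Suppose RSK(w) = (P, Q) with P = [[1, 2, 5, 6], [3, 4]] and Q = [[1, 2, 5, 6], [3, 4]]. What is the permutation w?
3 4 1 2 5 6

Reverse the RSK construction: for i from n down to 1, find the cell of Q containing i, remove the entry at that cell from P, and reverse-bump it up through P; the value ejected from row 1 is w(i).

Step i=6: Q has 6 at row 1, column 4; remove that cell from P, ejecting 6. So w(6) = 6. P is now [[1, 2, 5], [3, 4]].
Step i=5: Q has 5 at row 1, column 3; remove that cell from P, ejecting 5. So w(5) = 5. P is now [[1, 2], [3, 4]].
Step i=4: Q has 4 at row 2, column 2; remove 4 from row 2 of P and reverse-bump: 4 enters row 1 and ejects 2. So w(4) = 2. P is now [[1, 4], [3]].
Step i=3: Q has 3 at row 2, column 1; remove 3 from row 2 of P and reverse-bump: 3 enters row 1 and ejects 1. So w(3) = 1. P is now [[3, 4]].
Step i=2: Q has 2 at row 1, column 2; remove that cell from P, ejecting 4. So w(2) = 4. P is now [[3]].
Step i=1: Q has 1 at row 1, column 1; remove that cell from P, ejecting 3. So w(1) = 3. P is now [].

So w = 3 4 1 2 5 6.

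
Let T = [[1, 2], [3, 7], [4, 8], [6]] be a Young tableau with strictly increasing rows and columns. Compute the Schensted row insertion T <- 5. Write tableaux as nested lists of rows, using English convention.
5 is larger than every entry of row 1, so it is appended to row 1. The new tableau is [[1, 2, 5], [3, 7], [4, 8], [6]].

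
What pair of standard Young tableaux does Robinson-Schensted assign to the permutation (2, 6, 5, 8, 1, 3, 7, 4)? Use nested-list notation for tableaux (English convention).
Insert each entry of the permutation into P by Schensted row insertion, recording in Q the position of each new cell.

After inserting 2: P = [[2]].
After inserting 6: P = [[2, 6]].
After inserting 5: P = [[2, 5], [6]].
After inserting 8: P = [[2, 5, 8], [6]].
After inserting 1: P = [[1, 5, 8], [2], [6]].
After inserting 3: P = [[1, 3, 8], [2, 5], [6]].
After inserting 7: P = [[1, 3, 7], [2, 5, 8], [6]].
After inserting 4: P = [[1, 3, 4], [2, 5, 7], [6, 8]].

So P = [[1, 3, 4], [2, 5, 7], [6, 8]], Q = [[1, 2, 4], [3, 6, 7], [5, 8]].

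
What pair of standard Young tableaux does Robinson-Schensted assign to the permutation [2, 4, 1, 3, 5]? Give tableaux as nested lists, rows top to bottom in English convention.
Insert each entry of the permutation into P by Schensted row insertion, recording in Q the position of each new cell.

Insert 2: appended to row 1. P = [[2]].
Insert 4: appended to row 1. P = [[2, 4]].
Insert 1: 1 bumps 2 from row 1; 2 starts row 2. P = [[1, 4], [2]].
Insert 3: 3 bumps 4 from row 1; 4 appends to row 2. P = [[1, 3], [2, 4]].
Insert 5: appended to row 1. P = [[1, 3, 5], [2, 4]].

So P = [[1, 3, 5], [2, 4]], Q = [[1, 2, 5], [3, 4]].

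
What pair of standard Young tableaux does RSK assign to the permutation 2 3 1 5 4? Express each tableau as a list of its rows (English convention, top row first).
Insert each entry of the permutation into P by Schensted row insertion, recording in Q the position of each new cell.

After inserting 2: P = [[2]].
After inserting 3: P = [[2, 3]].
After inserting 1: P = [[1, 3], [2]].
After inserting 5: P = [[1, 3, 5], [2]].
After inserting 4: P = [[1, 3, 4], [2, 5]].

So P = [[1, 3, 4], [2, 5]], Q = [[1, 2, 4], [3, 5]].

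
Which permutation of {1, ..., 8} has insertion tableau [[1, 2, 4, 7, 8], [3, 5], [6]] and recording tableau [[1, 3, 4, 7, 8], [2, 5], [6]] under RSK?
3 1 2 6 5 4 7 8

Reverse the RSK construction: for i from n down to 1, find the cell of Q containing i, remove the entry at that cell from P, and reverse-bump it up through P; the value ejected from row 1 is w(i).

Step i=8: Q has 8 at row 1, column 5; remove that cell from P, ejecting 8. So w(8) = 8. P is now [[1, 2, 4, 7], [3, 5], [6]].
Step i=7: Q has 7 at row 1, column 4; remove that cell from P, ejecting 7. So w(7) = 7. P is now [[1, 2, 4], [3, 5], [6]].
Step i=6: Q has 6 at row 3, column 1; remove 6 from row 3 of P and reverse-bump: 6 enters row 2 and ejects 5; 5 enters row 1 and ejects 4. So w(6) = 4. P is now [[1, 2, 5], [3, 6]].
Step i=5: Q has 5 at row 2, column 2; remove 6 from row 2 of P and reverse-bump: 6 enters row 1 and ejects 5. So w(5) = 5. P is now [[1, 2, 6], [3]].
Step i=4: Q has 4 at row 1, column 3; remove that cell from P, ejecting 6. So w(4) = 6. P is now [[1, 2], [3]].
Step i=3: Q has 3 at row 1, column 2; remove that cell from P, ejecting 2. So w(3) = 2. P is now [[1], [3]].
Step i=2: Q has 2 at row 2, column 1; remove 3 from row 2 of P and reverse-bump: 3 enters row 1 and ejects 1. So w(2) = 1. P is now [[3]].
Step i=1: Q has 1 at row 1, column 1; remove that cell from P, ejecting 3. So w(1) = 3. P is now [].

So w = 3 1 2 6 5 4 7 8.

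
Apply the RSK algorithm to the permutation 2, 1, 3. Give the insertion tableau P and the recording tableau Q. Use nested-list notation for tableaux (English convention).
P = [[1, 3], [2]], Q = [[1, 3], [2]]

Insert each entry of the permutation into P by Schensted row insertion, recording in Q the position of each new cell.

Insert 2: appended to row 1. P = [[2]].
Insert 1: 1 bumps 2 from row 1; 2 starts row 2. P = [[1], [2]].
Insert 3: appended to row 1. P = [[1, 3], [2]].

So P = [[1, 3], [2]], Q = [[1, 3], [2]].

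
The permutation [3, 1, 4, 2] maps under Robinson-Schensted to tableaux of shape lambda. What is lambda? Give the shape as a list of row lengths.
[2, 2]

RSK row insertion gives P = [[1, 2], [3, 4]], which has shape [2, 2].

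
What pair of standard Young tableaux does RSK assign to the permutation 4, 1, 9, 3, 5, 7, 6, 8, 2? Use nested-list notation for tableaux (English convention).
Insert each entry of the permutation into P by Schensted row insertion, recording in Q the position of each new cell.

Insert 4: appended to row 1. P = [[4]].
Insert 1: 1 bumps 4 from row 1; 4 starts row 2. P = [[1], [4]].
Insert 9: appended to row 1. P = [[1, 9], [4]].
Insert 3: 3 bumps 9 from row 1; 9 appends to row 2. P = [[1, 3], [4, 9]].
Insert 5: appended to row 1. P = [[1, 3, 5], [4, 9]].
Insert 7: appended to row 1. P = [[1, 3, 5, 7], [4, 9]].
Insert 6: 6 bumps 7 from row 1; 7 bumps 9 from row 2; 9 starts row 3. P = [[1, 3, 5, 6], [4, 7], [9]].
Insert 8: appended to row 1. P = [[1, 3, 5, 6, 8], [4, 7], [9]].
Insert 2: 2 bumps 3 from row 1; 3 bumps 4 from row 2; 4 bumps 9 from row 3; 9 starts row 4. P = [[1, 2, 5, 6, 8], [3, 7], [4], [9]].

So P = [[1, 2, 5, 6, 8], [3, 7], [4], [9]], Q = [[1, 3, 5, 6, 8], [2, 4], [7], [9]].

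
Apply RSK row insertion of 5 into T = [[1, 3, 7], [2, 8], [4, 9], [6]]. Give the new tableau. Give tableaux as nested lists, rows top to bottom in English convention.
In row 1, 5 replaces 7 (the leftmost entry greater than 5); 7 is bumped to row 2. In row 2, 7 replaces 8 (the leftmost entry greater than 7); 8 is bumped to row 3. In row 3, 8 replaces 9 (the leftmost entry greater than 8); 9 is bumped to row 4. 9 is appended to row 4. The new tableau is [[1, 3, 5], [2, 7], [4, 8], [6, 9]].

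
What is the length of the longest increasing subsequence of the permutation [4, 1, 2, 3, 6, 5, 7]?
5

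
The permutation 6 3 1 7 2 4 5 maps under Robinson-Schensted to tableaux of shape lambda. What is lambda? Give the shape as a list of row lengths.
[4, 2, 1]

Row-insert each entry into an empty tableau.

After inserting 6: P = [[6]].
After inserting 3: P = [[3], [6]].
After inserting 1: P = [[1], [3], [6]].
After inserting 7: P = [[1, 7], [3], [6]].
After inserting 2: P = [[1, 2], [3, 7], [6]].
After inserting 4: P = [[1, 2, 4], [3, 7], [6]].
After inserting 5: P = [[1, 2, 4, 5], [3, 7], [6]].

The final insertion tableau P = [[1, 2, 4, 5], [3, 7], [6]] has shape [4, 2, 1].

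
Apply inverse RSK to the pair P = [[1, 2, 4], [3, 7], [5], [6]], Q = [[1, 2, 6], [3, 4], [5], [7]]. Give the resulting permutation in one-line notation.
Reverse the RSK construction: for i from n down to 1, find the cell of Q containing i, remove the entry at that cell from P, and reverse-bump it up through P; the value ejected from row 1 is w(i).

Step i=7: Q has 7 at row 4, column 1; remove 6 from row 4 of P and reverse-bump: 6 enters row 3 and ejects 5; 5 enters row 2 and ejects 3; 3 enters row 1 and ejects 2. So w(7) = 2. P is now [[1, 3, 4], [5, 7], [6]].
Step i=6: Q has 6 at row 1, column 3; remove that cell from P, ejecting 4. So w(6) = 4. P is now [[1, 3], [5, 7], [6]].
Step i=5: Q has 5 at row 3, column 1; remove 6 from row 3 of P and reverse-bump: 6 enters row 2 and ejects 5; 5 enters row 1 and ejects 3. So w(5) = 3. P is now [[1, 5], [6, 7]].
Step i=4: Q has 4 at row 2, column 2; remove 7 from row 2 of P and reverse-bump: 7 enters row 1 and ejects 5. So w(4) = 5. P is now [[1, 7], [6]].
Step i=3: Q has 3 at row 2, column 1; remove 6 from row 2 of P and reverse-bump: 6 enters row 1 and ejects 1. So w(3) = 1. P is now [[6, 7]].
Step i=2: Q has 2 at row 1, column 2; remove that cell from P, ejecting 7. So w(2) = 7. P is now [[6]].
Step i=1: Q has 1 at row 1, column 1; remove that cell from P, ejecting 6. So w(1) = 6. P is now [].

So w = 6 7 1 5 3 4 2.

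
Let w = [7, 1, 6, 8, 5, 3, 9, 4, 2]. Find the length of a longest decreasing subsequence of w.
5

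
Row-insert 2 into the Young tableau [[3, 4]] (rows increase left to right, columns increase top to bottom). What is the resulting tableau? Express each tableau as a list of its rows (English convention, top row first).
In row 1, 2 replaces 3 (the leftmost entry greater than 2); 3 is bumped to row 2. 3 starts a new row 2. The new tableau is [[2, 4], [3]].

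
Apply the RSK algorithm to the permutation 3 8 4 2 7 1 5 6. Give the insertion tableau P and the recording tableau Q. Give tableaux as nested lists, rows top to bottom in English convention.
Insert each entry of the permutation into P by Schensted row insertion, recording in Q the position of each new cell.

Insert 3: appended to row 1. P = [[3]], Q = [[1]].
Insert 8: appended to row 1. P = [[3, 8]], Q = [[1, 2]].
Insert 4: 4 bumps 8 from row 1; 8 starts row 2. P = [[3, 4], [8]], Q = [[1, 2], [3]].
Insert 2: 2 bumps 3 from row 1; 3 bumps 8 from row 2; 8 starts row 3. P = [[2, 4], [3], [8]], Q = [[1, 2], [3], [4]].
Insert 7: appended to row 1. P = [[2, 4, 7], [3], [8]], Q = [[1, 2, 5], [3], [4]].
Insert 1: 1 bumps 2 from row 1; 2 bumps 3 from row 2; 3 bumps 8 from row 3; 8 starts row 4. P = [[1, 4, 7], [2], [3], [8]], Q = [[1, 2, 5], [3], [4], [6]].
Insert 5: 5 bumps 7 from row 1; 7 appends to row 2. P = [[1, 4, 5], [2, 7], [3], [8]], Q = [[1, 2, 5], [3, 7], [4], [6]].
Insert 6: appended to row 1. P = [[1, 4, 5, 6], [2, 7], [3], [8]], Q = [[1, 2, 5, 8], [3, 7], [4], [6]].

So P = [[1, 4, 5, 6], [2, 7], [3], [8]], Q = [[1, 2, 5, 8], [3, 7], [4], [6]].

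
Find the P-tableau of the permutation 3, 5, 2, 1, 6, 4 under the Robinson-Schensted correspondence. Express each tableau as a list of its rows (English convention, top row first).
P = [[1, 4, 6], [2, 5], [3]]

After inserting 3: P = [[3]].
After inserting 5: P = [[3, 5]].
After inserting 2: P = [[2, 5], [3]].
After inserting 1: P = [[1, 5], [2], [3]].
After inserting 6: P = [[1, 5, 6], [2], [3]].
After inserting 4: P = [[1, 4, 6], [2, 5], [3]].

So P = [[1, 4, 6], [2, 5], [3]].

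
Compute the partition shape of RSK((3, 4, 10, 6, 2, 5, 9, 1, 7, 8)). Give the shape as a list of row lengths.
Row-insert each entry into an empty tableau.

After inserting 3: P = [[3]].
After inserting 4: P = [[3, 4]].
After inserting 10: P = [[3, 4, 10]].
After inserting 6: P = [[3, 4, 6], [10]].
After inserting 2: P = [[2, 4, 6], [3], [10]].
After inserting 5: P = [[2, 4, 5], [3, 6], [10]].
After inserting 9: P = [[2, 4, 5, 9], [3, 6], [10]].
After inserting 1: P = [[1, 4, 5, 9], [2, 6], [3], [10]].
After inserting 7: P = [[1, 4, 5, 7], [2, 6, 9], [3], [10]].
After inserting 8: P = [[1, 4, 5, 7, 8], [2, 6, 9], [3], [10]].

The final insertion tableau P = [[1, 4, 5, 7, 8], [2, 6, 9], [3], [10]] has shape [5, 3, 1, 1].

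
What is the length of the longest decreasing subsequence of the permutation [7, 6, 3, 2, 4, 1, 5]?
5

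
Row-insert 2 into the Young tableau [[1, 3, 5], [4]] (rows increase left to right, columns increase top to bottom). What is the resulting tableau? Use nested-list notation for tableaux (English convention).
[[1, 2, 5], [3], [4]]

In row 1, 2 replaces 3 (the leftmost entry greater than 2); 3 is bumped to row 2. In row 2, 3 replaces 4 (the leftmost entry greater than 3); 4 is bumped to row 3. 4 starts a new row 3. The new tableau is [[1, 2, 5], [3], [4]].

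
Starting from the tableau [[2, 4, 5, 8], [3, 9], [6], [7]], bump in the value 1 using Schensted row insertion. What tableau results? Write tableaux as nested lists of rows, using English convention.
In row 1, 1 replaces 2 (the leftmost entry greater than 1); 2 is bumped to row 2. In row 2, 2 replaces 3 (the leftmost entry greater than 2); 3 is bumped to row 3. In row 3, 3 replaces 6 (the leftmost entry greater than 3); 6 is bumped to row 4. In row 4, 6 replaces 7 (the leftmost entry greater than 6); 7 is bumped to row 5. 7 starts a new row 5. The new tableau is [[1, 4, 5, 8], [2, 9], [3], [6], [7]].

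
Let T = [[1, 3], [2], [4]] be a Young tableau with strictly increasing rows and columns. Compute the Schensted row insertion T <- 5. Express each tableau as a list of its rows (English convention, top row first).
[[1, 3, 5], [2], [4]]

5 is larger than every entry of row 1, so it is appended to row 1. The new tableau is [[1, 3, 5], [2], [4]].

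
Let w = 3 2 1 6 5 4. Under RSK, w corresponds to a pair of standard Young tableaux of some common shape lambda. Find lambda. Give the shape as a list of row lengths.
[2, 2, 2]

Row-insert each entry into an empty tableau.

After inserting 3: P = [[3]].
After inserting 2: P = [[2], [3]].
After inserting 1: P = [[1], [2], [3]].
After inserting 6: P = [[1, 6], [2], [3]].
After inserting 5: P = [[1, 5], [2, 6], [3]].
After inserting 4: P = [[1, 4], [2, 5], [3, 6]].

The final insertion tableau P = [[1, 4], [2, 5], [3, 6]] has shape [2, 2, 2].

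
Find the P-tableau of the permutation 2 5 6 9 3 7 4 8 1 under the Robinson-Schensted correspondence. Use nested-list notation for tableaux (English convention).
P = [[1, 3, 4, 7, 8], [2, 6], [5], [9]]

After inserting 2: P = [[2]].
After inserting 5: P = [[2, 5]].
After inserting 6: P = [[2, 5, 6]].
After inserting 9: P = [[2, 5, 6, 9]].
After inserting 3: P = [[2, 3, 6, 9], [5]].
After inserting 7: P = [[2, 3, 6, 7], [5, 9]].
After inserting 4: P = [[2, 3, 4, 7], [5, 6], [9]].
After inserting 8: P = [[2, 3, 4, 7, 8], [5, 6], [9]].
After inserting 1: P = [[1, 3, 4, 7, 8], [2, 6], [5], [9]].

So P = [[1, 3, 4, 7, 8], [2, 6], [5], [9]].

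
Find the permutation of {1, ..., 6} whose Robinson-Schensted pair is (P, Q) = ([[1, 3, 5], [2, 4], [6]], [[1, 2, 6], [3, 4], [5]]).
2 6 1 4 3 5

Reverse the RSK construction: for i from n down to 1, find the cell of Q containing i, remove the entry at that cell from P, and reverse-bump it up through P; the value ejected from row 1 is w(i).

Step i=6: Q has 6 at row 1, column 3; remove that cell from P, ejecting 5. So w(6) = 5. P is now [[1, 3], [2, 4], [6]].
Step i=5: Q has 5 at row 3, column 1; remove 6 from row 3 of P and reverse-bump: 6 enters row 2 and ejects 4; 4 enters row 1 and ejects 3. So w(5) = 3. P is now [[1, 4], [2, 6]].
Step i=4: Q has 4 at row 2, column 2; remove 6 from row 2 of P and reverse-bump: 6 enters row 1 and ejects 4. So w(4) = 4. P is now [[1, 6], [2]].
Step i=3: Q has 3 at row 2, column 1; remove 2 from row 2 of P and reverse-bump: 2 enters row 1 and ejects 1. So w(3) = 1. P is now [[2, 6]].
Step i=2: Q has 2 at row 1, column 2; remove that cell from P, ejecting 6. So w(2) = 6. P is now [[2]].
Step i=1: Q has 1 at row 1, column 1; remove that cell from P, ejecting 2. So w(1) = 2. P is now [].

So w = 2 6 1 4 3 5.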